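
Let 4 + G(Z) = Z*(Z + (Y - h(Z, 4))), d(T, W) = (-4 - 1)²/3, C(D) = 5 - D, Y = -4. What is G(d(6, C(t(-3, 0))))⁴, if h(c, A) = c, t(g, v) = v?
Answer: 157351936/81 ≈ 1.9426e+6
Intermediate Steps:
d(T, W) = 25/3 (d(T, W) = (-5)²*(⅓) = 25*(⅓) = 25/3)
G(Z) = -4 - 4*Z (G(Z) = -4 + Z*(Z + (-4 - Z)) = -4 + Z*(-4) = -4 - 4*Z)
G(d(6, C(t(-3, 0))))⁴ = (-4 - 4*25/3)⁴ = (-4 - 100/3)⁴ = (-112/3)⁴ = 157351936/81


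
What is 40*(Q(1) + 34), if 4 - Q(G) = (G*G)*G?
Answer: 1480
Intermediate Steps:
Q(G) = 4 - G**3 (Q(G) = 4 - G*G*G = 4 - G**2*G = 4 - G**3)
40*(Q(1) + 34) = 40*((4 - 1*1**3) + 34) = 40*((4 - 1*1) + 34) = 40*((4 - 1) + 34) = 40*(3 + 34) = 40*37 = 1480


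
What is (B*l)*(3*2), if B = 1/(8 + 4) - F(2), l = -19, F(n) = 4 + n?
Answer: 1349/2 ≈ 674.50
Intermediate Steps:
B = -71/12 (B = 1/(8 + 4) - (4 + 2) = 1/12 - 1*6 = 1/12 - 6 = -71/12 ≈ -5.9167)
(B*l)*(3*2) = (-71/12*(-19))*(3*2) = (1349/12)*6 = 1349/2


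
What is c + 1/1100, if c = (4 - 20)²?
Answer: 281601/1100 ≈ 256.00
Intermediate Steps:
c = 256 (c = (-16)² = 256)
c + 1/1100 = 256 + 1/1100 = 281601/1100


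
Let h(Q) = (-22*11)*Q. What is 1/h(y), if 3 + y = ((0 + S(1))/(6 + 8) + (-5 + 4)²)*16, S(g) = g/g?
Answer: -7/23958 ≈ -0.00029218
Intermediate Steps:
S(g) = 1
y = 99/7 (y = -3 + ((0 + 1)/(6 + 8) + (-5 + 4)²)*16 = -3 + (1/14 + (-1)²)*16 = -3 + (1*(1/14) + 1)*16 = -3 + (1/14 + 1)*16 = -3 + (15/14)*16 = -3 + 120/7 = 99/7 ≈ 14.143)
h(Q) = -242*Q
1/h(y) = 1/(-242*99/7) = 1/(-23958/7) = -7/23958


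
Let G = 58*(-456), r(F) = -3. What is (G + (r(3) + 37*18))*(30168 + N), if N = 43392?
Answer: -1896744600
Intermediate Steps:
G = -26448
(G + (r(3) + 37*18))*(30168 + N) = (-26448 + (-3 + 37*18))*(30168 + 43392) = (-26448 + (-3 + 666))*73560 = (-26448 + 663)*73560 = -25785*73560 = -1896744600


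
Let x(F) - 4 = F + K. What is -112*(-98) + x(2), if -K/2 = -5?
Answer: 10992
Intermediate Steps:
K = 10 (K = -2*(-5) = 10)
x(F) = 14 + F (x(F) = 4 + (F + 10) = 4 + (10 + F) = 14 + F)
-112*(-98) + x(2) = -112*(-98) + (14 + 2) = 10976 + 16 = 10992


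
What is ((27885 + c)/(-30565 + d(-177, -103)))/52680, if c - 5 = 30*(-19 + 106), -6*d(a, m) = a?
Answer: -1525/80430507 ≈ -1.8960e-5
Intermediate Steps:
d(a, m) = -a/6
c = 2615 (c = 5 + 30*(-19 + 106) = 5 + 30*87 = 5 + 2610 = 2615)
((27885 + c)/(-30565 + d(-177, -103)))/52680 = ((27885 + 2615)/(-30565 - ⅙*(-177)))/52680 = (30500/(-30565 + 59/2))*(1/52680) = (30500/(-61071/2))*(1/52680) = (30500*(-2/61071))*(1/52680) = -61000/61071*1/52680 = -1525/80430507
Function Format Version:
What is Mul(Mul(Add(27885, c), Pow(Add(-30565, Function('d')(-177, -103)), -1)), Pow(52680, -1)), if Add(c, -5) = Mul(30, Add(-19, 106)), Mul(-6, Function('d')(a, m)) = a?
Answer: Rational(-1525, 80430507) ≈ -1.8960e-5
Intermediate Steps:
Function('d')(a, m) = Mul(Rational(-1, 6), a)
c = 2615 (c = Add(5, Mul(30, Add(-19, 106))) = Add(5, Mul(30, 87)) = Add(5, 2610) = 2615)
Mul(Mul(Add(27885, c), Pow(Add(-30565, Function('d')(-177, -103)), -1)), Pow(52680, -1)) = Mul(Mul(Add(27885, 2615), Pow(Add(-30565, Mul(Rational(-1, 6), -177)), -1)), Pow(52680, -1)) = Mul(Mul(30500, Pow(Add(-30565, Rational(59, 2)), -1)), Rational(1, 52680)) = Mul(Mul(30500, Pow(Rational(-61071, 2), -1)), Rational(1, 52680)) = Mul(Mul(30500, Rational(-2, 61071)), Rational(1, 52680)) = Mul(Rational(-61000, 61071), Rational(1, 52680)) = Rational(-1525, 80430507)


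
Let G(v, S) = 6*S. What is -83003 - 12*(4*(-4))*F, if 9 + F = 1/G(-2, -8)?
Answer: -84735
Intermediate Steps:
F = -433/48 (F = -9 + 1/(6*(-8)) = -9 + 1/(-48) = -9 - 1/48 = -433/48 ≈ -9.0208)
-83003 - 12*(4*(-4))*F = -83003 - 12*(4*(-4))*(-433)/48 = -83003 - 12*(-16)*(-433)/48 = -83003 - (-192)*(-433)/48 = -83003 - 1*1732 = -83003 - 1732 = -84735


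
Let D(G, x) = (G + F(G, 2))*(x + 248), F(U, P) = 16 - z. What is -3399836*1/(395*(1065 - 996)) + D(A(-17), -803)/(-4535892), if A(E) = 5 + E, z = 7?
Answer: -190386843127/1526243660 ≈ -124.74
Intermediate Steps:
F(U, P) = 9 (F(U, P) = 16 - 1*7 = 16 - 7 = 9)
D(G, x) = (9 + G)*(248 + x) (D(G, x) = (G + 9)*(x + 248) = (9 + G)*(248 + x))
-3399836*1/(395*(1065 - 996)) + D(A(-17), -803)/(-4535892) = -3399836*1/(395*(1065 - 996)) + (2232 + 9*(-803) + 248*(5 - 17) + (5 - 17)*(-803))/(-4535892) = -3399836/(395*69) + (2232 - 7227 + 248*(-12) - 12*(-803))*(-1/4535892) = -3399836/27255 + (2232 - 7227 - 2976 + 9636)*(-1/4535892) = -3399836*1/27255 + 1665*(-1/4535892) = -3399836/27255 - 185/503988 = -190386843127/1526243660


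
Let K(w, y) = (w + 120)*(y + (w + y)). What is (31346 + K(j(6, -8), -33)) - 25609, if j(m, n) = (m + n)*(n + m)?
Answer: -1951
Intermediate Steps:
j(m, n) = (m + n)**2 (j(m, n) = (m + n)*(m + n) = (m + n)**2)
K(w, y) = (120 + w)*(w + 2*y)
(31346 + K(j(6, -8), -33)) - 25609 = (31346 + (((6 - 8)**2)**2 + 120*(6 - 8)**2 + 240*(-33) + 2*(6 - 8)**2*(-33))) - 25609 = (31346 + (((-2)**2)**2 + 120*(-2)**2 - 7920 + 2*(-2)**2*(-33))) - 25609 = (31346 + (4**2 + 120*4 - 7920 + 2*4*(-33))) - 25609 = (31346 + (16 + 480 - 7920 - 264)) - 25609 = (31346 - 7688) - 25609 = 23658 - 25609 = -1951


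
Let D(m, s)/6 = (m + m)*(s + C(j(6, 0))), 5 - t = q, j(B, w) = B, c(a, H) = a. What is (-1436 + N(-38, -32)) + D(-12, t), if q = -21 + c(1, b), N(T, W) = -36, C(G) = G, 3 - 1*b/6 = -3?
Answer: -5936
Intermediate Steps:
b = 36 (b = 18 - 6*(-3) = 18 + 18 = 36)
q = -20 (q = -21 + 1 = -20)
t = 25 (t = 5 - 1*(-20) = 5 + 20 = 25)
D(m, s) = 12*m*(6 + s) (D(m, s) = 6*((m + m)*(s + 6)) = 6*((2*m)*(6 + s)) = 6*(2*m*(6 + s)) = 12*m*(6 + s))
(-1436 + N(-38, -32)) + D(-12, t) = (-1436 - 36) + 12*(-12)*(6 + 25) = -1472 + 12*(-12)*31 = -1472 - 4464 = -5936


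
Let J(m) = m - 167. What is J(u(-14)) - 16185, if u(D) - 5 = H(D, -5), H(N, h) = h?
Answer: -16352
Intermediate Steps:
u(D) = 0 (u(D) = 5 - 5 = 0)
J(m) = -167 + m
J(u(-14)) - 16185 = (-167 + 0) - 16185 = -167 - 16185 = -16352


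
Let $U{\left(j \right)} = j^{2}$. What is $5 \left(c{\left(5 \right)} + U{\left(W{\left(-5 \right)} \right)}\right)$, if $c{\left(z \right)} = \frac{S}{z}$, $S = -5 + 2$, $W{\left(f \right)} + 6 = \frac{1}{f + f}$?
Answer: $\frac{3661}{20} \approx 183.05$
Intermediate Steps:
$W{\left(f \right)} = -6 + \frac{1}{2 f}$ ($W{\left(f \right)} = -6 + \frac{1}{f + f} = -6 + \frac{1}{2 f}$)
$S = -3$
$c{\left(z \right)} = - \frac{3}{z}$
$5 \left(c{\left(5 \right)} + U{\left(W{\left(-5 \right)} \right)}\right) = 5 \left(- \frac{3}{5} + \left(-6 + \frac{1}{2 \left(-5\right)}\right)^{2}\right) = 5 \left(\left(-3\right) \frac{1}{5} + \left(-6 + \frac{1}{2} \left(- \frac{1}{5}\right)\right)^{2}\right) = 5 \left(- \frac{3}{5} + \left(-6 - \frac{1}{10}\right)^{2}\right) = 5 \left(- \frac{3}{5} + \left(- \frac{61}{10}\right)^{2}\right) = 5 \left(- \frac{3}{5} + \frac{3721}{100}\right) = 5 \cdot \frac{3661}{100} = \frac{3661}{20}$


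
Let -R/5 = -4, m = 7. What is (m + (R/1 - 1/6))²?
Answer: 25921/36 ≈ 720.03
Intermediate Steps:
R = 20 (R = -5*(-4) = 20)
(m + (R/1 - 1/6))² = (7 + (20/1 - 1/6))² = (7 + (20*1 - 1*⅙))² = (7 + (20 - ⅙))² = (7 + 119/6)² = (161/6)² = 25921/36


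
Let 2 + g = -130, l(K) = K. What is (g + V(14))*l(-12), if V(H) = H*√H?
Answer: 1584 - 168*√14 ≈ 955.40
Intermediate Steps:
g = -132 (g = -2 - 130 = -132)
V(H) = H^(3/2)
(g + V(14))*l(-12) = (-132 + 14^(3/2))*(-12) = (-132 + 14*√14)*(-12) = 1584 - 168*√14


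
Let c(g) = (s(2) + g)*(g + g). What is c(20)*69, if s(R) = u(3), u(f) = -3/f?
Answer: 52440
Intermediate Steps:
s(R) = -1 (s(R) = -3/3 = -3*⅓ = -1)
c(g) = 2*g*(-1 + g) (c(g) = (-1 + g)*(g + g) = (-1 + g)*(2*g) = 2*g*(-1 + g))
c(20)*69 = (2*20*(-1 + 20))*69 = (2*20*19)*69 = 760*69 = 52440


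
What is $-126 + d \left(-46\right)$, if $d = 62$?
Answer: $-2978$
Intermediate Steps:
$-126 + d \left(-46\right) = -126 + 62 \left(-46\right) = -126 - 2852 = -2978$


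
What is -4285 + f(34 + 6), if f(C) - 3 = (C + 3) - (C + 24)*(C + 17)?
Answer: -7887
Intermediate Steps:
f(C) = 6 + C - (17 + C)*(24 + C) (f(C) = 3 + ((C + 3) - (C + 24)*(C + 17)) = 3 + ((3 + C) - (24 + C)*(17 + C)) = 3 + ((3 + C) - (17 + C)*(24 + C)) = 3 + (3 + C - (17 + C)*(24 + C)) = 6 + C - (17 + C)*(24 + C))
-4285 + f(34 + 6) = -4285 + (-402 - (34 + 6)² - 40*(34 + 6)) = -4285 + (-402 - 1*40² - 40*40) = -4285 + (-402 - 1*1600 - 1600) = -4285 + (-402 - 1600 - 1600) = -4285 - 3602 = -7887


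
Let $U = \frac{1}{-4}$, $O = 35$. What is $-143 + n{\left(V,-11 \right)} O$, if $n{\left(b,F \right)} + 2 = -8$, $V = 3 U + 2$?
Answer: $-493$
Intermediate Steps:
$U = - \frac{1}{4} \approx -0.25$
$V = \frac{5}{4}$ ($V = 3 \left(- \frac{1}{4}\right) + 2 = - \frac{3}{4} + 2 = \frac{5}{4} \approx 1.25$)
$n{\left(b,F \right)} = -10$ ($n{\left(b,F \right)} = -2 - 8 = -10$)
$-143 + n{\left(V,-11 \right)} O = -143 - 350 = -493$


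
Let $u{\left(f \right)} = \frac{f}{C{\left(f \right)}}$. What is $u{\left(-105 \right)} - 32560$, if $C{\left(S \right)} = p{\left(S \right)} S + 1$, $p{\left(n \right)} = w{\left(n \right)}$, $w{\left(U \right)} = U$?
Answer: $- \frac{359006665}{11026} \approx -32560.0$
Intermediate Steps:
$p{\left(n \right)} = n$
$C{\left(S \right)} = 1 + S^{2}$ ($C{\left(S \right)} = S S + 1 = S^{2} + 1 = 1 + S^{2}$)
$u{\left(f \right)} = \frac{f}{1 + f^{2}}$
$u{\left(-105 \right)} - 32560 = - \frac{105}{1 + \left(-105\right)^{2}} - 32560 = - \frac{105}{1 + 11025} - 32560 = - \frac{105}{11026} - 32560 = - \frac{359006665}{11026}$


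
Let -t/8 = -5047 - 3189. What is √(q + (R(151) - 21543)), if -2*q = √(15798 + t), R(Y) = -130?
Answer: √(-86692 - 2*√81686)/2 ≈ 147.7*I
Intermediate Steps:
t = 65888 (t = -8*(-5047 - 3189) = -8*(-8236) = 65888)
q = -√81686/2 (q = -√(15798 + 65888)/2 = -√81686/2 ≈ -142.90)
√(q + (R(151) - 21543)) = √(-√81686/2 + (-130 - 21543)) = √(-√81686/2 - 21673) = √(-21673 - √81686/2)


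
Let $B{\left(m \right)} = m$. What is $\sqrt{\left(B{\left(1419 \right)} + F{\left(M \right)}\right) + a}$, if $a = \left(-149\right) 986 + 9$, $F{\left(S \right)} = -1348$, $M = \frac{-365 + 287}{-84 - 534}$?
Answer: $i \sqrt{146834} \approx 383.19 i$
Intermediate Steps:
$M = \frac{13}{103}$ ($M = - \frac{78}{-618} = \left(-78\right) \left(- \frac{1}{618}\right) = \frac{13}{103} \approx 0.12621$)
$a = -146905$ ($a = -146914 + 9 = -146905$)
$\sqrt{\left(B{\left(1419 \right)} + F{\left(M \right)}\right) + a} = \sqrt{\left(1419 - 1348\right) - 146905} = \sqrt{71 - 146905} = \sqrt{-146834} = i \sqrt{146834}$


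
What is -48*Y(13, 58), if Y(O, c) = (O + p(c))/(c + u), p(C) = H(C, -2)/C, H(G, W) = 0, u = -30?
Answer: -156/7 ≈ -22.286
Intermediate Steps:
p(C) = 0 (p(C) = 0/C = 0)
Y(O, c) = O/(-30 + c) (Y(O, c) = (O + 0)/(c - 30) = O/(-30 + c))
-48*Y(13, 58) = -624/(-30 + 58) = -624/28 = -48*13/28 = -156/7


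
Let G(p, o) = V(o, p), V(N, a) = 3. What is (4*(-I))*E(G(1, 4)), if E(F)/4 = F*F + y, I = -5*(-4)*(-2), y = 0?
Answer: 5760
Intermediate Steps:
G(p, o) = 3
I = -40 (I = 20*(-2) = -40)
E(F) = 4*F**2 (E(F) = 4*(F*F + 0) = 4*(F**2 + 0) = 4*F**2)
(4*(-I))*E(G(1, 4)) = (4*(-1*(-40)))*(4*3**2) = (4*40)*(4*9) = 160*36 = 5760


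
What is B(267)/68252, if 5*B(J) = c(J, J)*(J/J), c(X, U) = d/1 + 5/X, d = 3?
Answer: 403/45558210 ≈ 8.8458e-6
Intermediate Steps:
c(X, U) = 3 + 5/X (c(X, U) = 3/1 + 5/X = 3*1 + 5/X = 3 + 5/X)
B(J) = ⅗ + 1/J (B(J) = ((3 + 5/J)*(J/J))/5 = ((3 + 5/J)*1)/5 = (3 + 5/J)/5 = ⅗ + 1/J)
B(267)/68252 = (⅗ + 1/267)/68252 = (⅗ + 1/267)*(1/68252) = (806/1335)*(1/68252) = 403/45558210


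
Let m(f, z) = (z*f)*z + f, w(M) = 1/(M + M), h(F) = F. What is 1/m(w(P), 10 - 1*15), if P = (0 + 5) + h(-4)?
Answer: 1/13 ≈ 0.076923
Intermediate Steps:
P = 1 (P = (0 + 5) - 4 = 5 - 4 = 1)
w(M) = 1/(2*M)
m(f, z) = f + f*z**2 (m(f, z) = (f*z)*z + f = f*z**2 + f = f + f*z**2)
1/m(w(P), 10 - 1*15) = 1/(((1/2)/1)*(1 + (10 - 1*15)**2)) = 1/(((1/2)*1)*(1 + (10 - 15)**2)) = 1/((1 + (-5)**2)/2) = 1/((1 + 25)/2) = 1/((1/2)*26) = 1/13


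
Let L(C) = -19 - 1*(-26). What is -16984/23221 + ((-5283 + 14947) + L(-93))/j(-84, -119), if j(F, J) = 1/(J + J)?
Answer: -4858886022/2111 ≈ -2.3017e+6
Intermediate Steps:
L(C) = 7 (L(C) = -19 + 26 = 7)
j(F, J) = 1/(2*J)
-16984/23221 + ((-5283 + 14947) + L(-93))/j(-84, -119) = -16984/23221 + ((-5283 + 14947) + 7)/(((½)/(-119))) = -16984*1/23221 + (9664 + 7)/(((½)*(-1/119))) = -1544/2111 + 9671/(-1/238) = -1544/2111 + 9671*(-238) = -1544/2111 - 2301698 = -4858886022/2111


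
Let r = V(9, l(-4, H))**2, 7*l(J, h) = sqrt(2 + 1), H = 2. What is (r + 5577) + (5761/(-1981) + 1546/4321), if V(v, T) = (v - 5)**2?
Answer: 7129724554/1222843 ≈ 5830.5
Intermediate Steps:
l(J, h) = sqrt(3)/7 (l(J, h) = sqrt(2 + 1)/7 = sqrt(3)/7)
V(v, T) = (-5 + v)**2
r = 256 (r = ((-5 + 9)**2)**2 = (4**2)**2 = 16**2 = 256)
(r + 5577) + (5761/(-1981) + 1546/4321) = (256 + 5577) + (5761/(-1981) + 1546/4321) = 5833 + (5761*(-1/1981) + 1546*(1/4321)) = 5833 + (-823/283 + 1546/4321) = 5833 - 3118665/1222843 = 7129724554/1222843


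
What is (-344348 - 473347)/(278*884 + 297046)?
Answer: -817695/542798 ≈ -1.5064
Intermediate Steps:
(-344348 - 473347)/(278*884 + 297046) = -817695/(245752 + 297046) = -817695/542798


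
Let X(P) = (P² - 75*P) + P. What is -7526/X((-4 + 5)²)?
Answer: 7526/73 ≈ 103.10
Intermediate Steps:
X(P) = P² - 74*P
-7526/X((-4 + 5)²) = -7526*1/((-74 + (-4 + 5)²)*(-4 + 5)²) = -7526/(-74 + 1²) = -7526/(-74 + 1) = -7526/(1*(-73)) = -7526/(-73) = -7526*(-1/73) = 7526/73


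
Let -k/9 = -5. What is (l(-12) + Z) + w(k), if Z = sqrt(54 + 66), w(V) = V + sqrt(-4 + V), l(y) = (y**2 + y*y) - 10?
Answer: 323 + sqrt(41) + 2*sqrt(30) ≈ 340.36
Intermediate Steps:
k = 45 (k = -9*(-5) = 45)
l(y) = -10 + 2*y**2 (l(y) = (y**2 + y**2) - 10 = 2*y**2 - 10 = -10 + 2*y**2)
Z = 2*sqrt(30) (Z = sqrt(120) = 2*sqrt(30) ≈ 10.954)
(l(-12) + Z) + w(k) = ((-10 + 2*(-12)**2) + 2*sqrt(30)) + (45 + sqrt(-4 + 45)) = ((-10 + 2*144) + 2*sqrt(30)) + (45 + sqrt(41)) = ((-10 + 288) + 2*sqrt(30)) + (45 + sqrt(41)) = (278 + 2*sqrt(30)) + (45 + sqrt(41)) = 323 + sqrt(41) + 2*sqrt(30)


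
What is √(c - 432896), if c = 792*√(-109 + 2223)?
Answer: 2*√(-108224 + 198*√2114) ≈ 629.67*I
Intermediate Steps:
c = 792*√2114 ≈ 36415.
√(c - 432896) = √(792*√2114 - 432896) = √(-432896 + 792*√2114)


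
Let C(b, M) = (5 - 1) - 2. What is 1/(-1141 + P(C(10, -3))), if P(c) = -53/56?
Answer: -56/63949 ≈ -0.00087570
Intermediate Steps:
C(b, M) = 2 (C(b, M) = 4 - 2 = 2)
P(c) = -53/56 (P(c) = -53*1/56 = -53/56)
1/(-1141 + P(C(10, -3))) = 1/(-1141 - 53/56) = 1/(-63949/56) = -56/63949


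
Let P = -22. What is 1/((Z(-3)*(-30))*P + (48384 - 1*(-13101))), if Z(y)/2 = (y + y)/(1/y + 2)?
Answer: 1/56733 ≈ 1.7626e-5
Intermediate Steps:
Z(y) = 4*y/(2 + 1/y) (Z(y) = 2*((y + y)/(1/y + 2)) = 2*((2*y)/(2 + 1/y)) = 2*(2*y/(2 + 1/y)) = 4*y/(2 + 1/y))
1/((Z(-3)*(-30))*P + (48384 - 1*(-13101))) = 1/(((4*(-3)**2/(1 + 2*(-3)))*(-30))*(-22) + (48384 - 1*(-13101))) = 1/(((4*9/(1 - 6))*(-30))*(-22) + (48384 + 13101)) = 1/(((4*9/(-5))*(-30))*(-22) + 61485) = 1/(((4*9*(-1/5))*(-30))*(-22) + 61485) = 1/(-36/5*(-30)*(-22) + 61485) = 1/(216*(-22) + 61485) = 1/(-4752 + 61485) = 1/56733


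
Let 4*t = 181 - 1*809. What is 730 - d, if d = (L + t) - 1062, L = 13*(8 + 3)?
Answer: 1806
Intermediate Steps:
t = -157 (t = (181 - 1*809)/4 = (181 - 809)/4 = (¼)*(-628) = -157)
L = 143 (L = 13*11 = 143)
d = -1076 (d = (143 - 157) - 1062 = -14 - 1062 = -1076)
730 - d = 730 - 1*(-1076) = 730 + 1076 = 1806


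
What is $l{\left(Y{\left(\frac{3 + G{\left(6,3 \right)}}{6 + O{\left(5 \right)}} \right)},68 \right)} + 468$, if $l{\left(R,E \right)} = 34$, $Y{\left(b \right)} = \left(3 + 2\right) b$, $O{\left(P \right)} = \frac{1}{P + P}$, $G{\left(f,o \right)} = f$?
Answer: $502$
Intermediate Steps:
$O{\left(P \right)} = \frac{1}{2 P}$
$Y{\left(b \right)} = 5 b$
$l{\left(Y{\left(\frac{3 + G{\left(6,3 \right)}}{6 + O{\left(5 \right)}} \right)},68 \right)} + 468 = 34 + 468 = 502$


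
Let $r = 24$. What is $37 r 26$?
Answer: $23088$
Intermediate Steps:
$37 r 26 = 37 \cdot 24 \cdot 26 = 888 \cdot 26 = 23088$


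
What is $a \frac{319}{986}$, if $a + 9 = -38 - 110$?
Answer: $- \frac{1727}{34} \approx -50.794$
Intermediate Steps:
$a = -157$ ($a = -9 - 148 = -157$)
$a \frac{319}{986} = - 157 \cdot \frac{319}{986} = - 157 \cdot 319 \cdot \frac{1}{986} = \left(-157\right) \frac{11}{34} = - \frac{1727}{34}$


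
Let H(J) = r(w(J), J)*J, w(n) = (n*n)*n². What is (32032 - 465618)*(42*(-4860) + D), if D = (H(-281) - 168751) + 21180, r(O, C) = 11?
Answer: 153828508252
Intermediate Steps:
w(n) = n⁴ (w(n) = n²*n² = n⁴)
H(J) = 11*J
D = -150662 (D = (11*(-281) - 168751) + 21180 = (-3091 - 168751) + 21180 = -171842 + 21180 = -150662)
(32032 - 465618)*(42*(-4860) + D) = (32032 - 465618)*(42*(-4860) - 150662) = -433586*(-204120 - 150662) = -433586*(-354782) = 153828508252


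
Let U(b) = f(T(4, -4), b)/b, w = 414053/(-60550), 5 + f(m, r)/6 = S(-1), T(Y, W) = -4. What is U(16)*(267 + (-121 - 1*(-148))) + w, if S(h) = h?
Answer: -20233939/30275 ≈ -668.34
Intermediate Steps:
f(m, r) = -36 (f(m, r) = -30 + 6*(-1) = -30 - 6 = -36)
w = -414053/60550 (w = 414053*(-1/60550) = -414053/60550 ≈ -6.8382)
U(b) = -36/b
U(16)*(267 + (-121 - 1*(-148))) + w = (-36/16)*(267 + (-121 - 1*(-148))) - 414053/60550 = (-36*1/16)*(267 + (-121 + 148)) - 414053/60550 = -9*(267 + 27)/4 - 414053/60550 = -9/4*294 - 414053/60550 = -1323/2 - 414053/60550 = -20233939/30275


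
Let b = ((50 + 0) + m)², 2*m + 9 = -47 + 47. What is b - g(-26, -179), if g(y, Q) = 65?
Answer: 8021/4 ≈ 2005.3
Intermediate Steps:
m = -9/2 (m = -9/2 + (-47 + 47)/2 = -9/2 + (½)*0 = -9/2 + 0 = -9/2 ≈ -4.5000)
b = 8281/4 (b = ((50 + 0) - 9/2)² = (50 - 9/2)² = (91/2)² = 8281/4 ≈ 2070.3)
b - g(-26, -179) = 8281/4 - 1*65 = 8281/4 - 65 = 8021/4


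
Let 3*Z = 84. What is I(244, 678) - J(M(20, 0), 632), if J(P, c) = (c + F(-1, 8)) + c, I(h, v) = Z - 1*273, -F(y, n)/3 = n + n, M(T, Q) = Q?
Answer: -1461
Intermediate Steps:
Z = 28 (Z = (⅓)*84 = 28)
F(y, n) = -6*n (F(y, n) = -3*(n + n) = -6*n)
I(h, v) = -245 (I(h, v) = 28 - 1*273 = 28 - 273 = -245)
J(P, c) = -48 + 2*c (J(P, c) = (c - 6*8) + c = (c - 48) + c = (-48 + c) + c = -48 + 2*c)
I(244, 678) - J(M(20, 0), 632) = -245 - (-48 + 2*632) = -245 - (-48 + 1264) = -245 - 1*1216 = -245 - 1216 = -1461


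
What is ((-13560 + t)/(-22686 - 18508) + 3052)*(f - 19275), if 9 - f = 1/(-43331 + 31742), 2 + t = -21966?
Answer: -108832602245696/1850377 ≈ -5.8816e+7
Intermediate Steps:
t = -21968 (t = -2 - 21966 = -21968)
f = 104302/11589 (f = 9 - 1/(-43331 + 31742) = 9 - 1/(-11589) = 9 - 1*(-1/11589) = 9 + 1/11589 = 104302/11589 ≈ 9.0001)
((-13560 + t)/(-22686 - 18508) + 3052)*(f - 19275) = ((-13560 - 21968)/(-22686 - 18508) + 3052)*(104302/11589 - 19275) = (-35528/(-41194) + 3052)*(-223273673/11589) = (-35528*(-1/41194) + 3052)*(-223273673/11589) = (17764/20597 + 3052)*(-223273673/11589) = (62879808/20597)*(-223273673/11589) = -108832602245696/1850377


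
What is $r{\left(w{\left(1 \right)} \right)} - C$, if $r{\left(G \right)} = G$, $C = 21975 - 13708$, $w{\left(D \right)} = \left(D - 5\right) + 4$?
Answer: $-8267$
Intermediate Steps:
$w{\left(D \right)} = -1 + D$ ($w{\left(D \right)} = \left(-5 + D\right) + 4 = -1 + D$)
$C = 8267$
$r{\left(w{\left(1 \right)} \right)} - C = \left(-1 + 1\right) - 8267 = 0 - 8267 = -8267$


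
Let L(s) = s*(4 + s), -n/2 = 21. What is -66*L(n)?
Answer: -105336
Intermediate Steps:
n = -42 (n = -2*21 = -42)
-66*L(n) = -(-2772)*(4 - 42) = -(-2772)*(-38) = -66*1596 = -105336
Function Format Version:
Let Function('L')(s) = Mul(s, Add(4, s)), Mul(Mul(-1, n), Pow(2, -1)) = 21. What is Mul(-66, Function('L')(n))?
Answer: -105336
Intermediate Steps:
n = -42 (n = Mul(-2, 21) = -42)
Mul(-66, Function('L')(n)) = Mul(-66, Mul(-42, Add(4, -42))) = Mul(-66, Mul(-42, -38)) = Mul(-66, 1596) = -105336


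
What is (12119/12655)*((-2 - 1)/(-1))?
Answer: 36357/12655 ≈ 2.8729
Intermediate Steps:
(12119/12655)*((-2 - 1)/(-1)) = (12119*(1/12655))*(-3*(-1)) = (12119/12655)*3 = 36357/12655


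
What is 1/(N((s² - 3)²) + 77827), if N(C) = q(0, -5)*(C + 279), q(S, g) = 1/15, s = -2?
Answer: 3/233537 ≈ 1.2846e-5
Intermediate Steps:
q(S, g) = 1/15
N(C) = 93/5 + C/15 (N(C) = (C + 279)/15 = (279 + C)/15 = 93/5 + C/15)
1/(N((s² - 3)²) + 77827) = 1/((93/5 + ((-2)² - 3)²/15) + 77827) = 1/((93/5 + (4 - 3)²/15) + 77827) = 1/((93/5 + (1/15)*1²) + 77827) = 1/((93/5 + (1/15)*1) + 77827) = 1/((93/5 + 1/15) + 77827) = 1/(56/3 + 77827) = 1/(233537/3) = 3/233537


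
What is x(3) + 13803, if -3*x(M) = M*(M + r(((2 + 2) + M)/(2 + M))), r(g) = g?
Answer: 68993/5 ≈ 13799.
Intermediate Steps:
x(M) = -M*(M + (4 + M)/(2 + M))/3 (x(M) = -M*(M + ((2 + 2) + M)/(2 + M))/3 = -M*(M + (4 + M)/(2 + M))/3)
x(3) + 13803 = -1*3*(4 + 3 + 3*(2 + 3))/(6 + 3*3) + 13803 = -1*3*(4 + 3 + 3*5)/(6 + 9) + 13803 = -1*3*(4 + 3 + 15)/15 + 13803 = -1*3*1/15*22 + 13803 = -22/5 + 13803 = 68993/5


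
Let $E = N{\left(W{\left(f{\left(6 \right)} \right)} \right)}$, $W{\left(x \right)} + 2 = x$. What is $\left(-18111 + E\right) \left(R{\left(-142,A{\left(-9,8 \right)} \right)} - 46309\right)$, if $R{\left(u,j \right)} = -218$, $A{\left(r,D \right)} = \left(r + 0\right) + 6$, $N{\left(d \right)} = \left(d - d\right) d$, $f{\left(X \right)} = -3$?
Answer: $842650497$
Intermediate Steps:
$W{\left(x \right)} = -2 + x$
$N{\left(d \right)} = 0$ ($N{\left(d \right)} = 0 d = 0$)
$A{\left(r,D \right)} = 6 + r$ ($A{\left(r,D \right)} = r + 6 = 6 + r$)
$E = 0$
$\left(-18111 + E\right) \left(R{\left(-142,A{\left(-9,8 \right)} \right)} - 46309\right) = \left(-18111 + 0\right) \left(-218 - 46309\right) = \left(-18111\right) \left(-46527\right) = 842650497$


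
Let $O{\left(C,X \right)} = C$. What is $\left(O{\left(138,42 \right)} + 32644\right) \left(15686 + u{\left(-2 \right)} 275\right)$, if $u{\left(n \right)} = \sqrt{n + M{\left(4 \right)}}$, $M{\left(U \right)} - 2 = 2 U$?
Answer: $514218452 + 18030100 \sqrt{2} \approx 5.3972 \cdot 10^{8}$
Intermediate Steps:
$M{\left(U \right)} = 2 + 2 U$
$u{\left(n \right)} = \sqrt{10 + n}$ ($u{\left(n \right)} = \sqrt{n + \left(2 + 2 \cdot 4\right)} = \sqrt{n + \left(2 + 8\right)} = \sqrt{n + 10} = \sqrt{10 + n}$)
$\left(O{\left(138,42 \right)} + 32644\right) \left(15686 + u{\left(-2 \right)} 275\right) = \left(138 + 32644\right) \left(15686 + \sqrt{10 - 2} \cdot 275\right) = 32782 \left(15686 + \sqrt{8} \cdot 275\right) = 32782 \left(15686 + 2 \sqrt{2} \cdot 275\right) = 32782 \left(15686 + 550 \sqrt{2}\right) = 514218452 + 18030100 \sqrt{2}$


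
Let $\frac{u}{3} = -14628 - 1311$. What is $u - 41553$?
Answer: $-89370$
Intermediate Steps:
$u = -47817$ ($u = 3 \left(-14628 - 1311\right) = 3 \left(-15939\right) = -47817$)
$u - 41553 = -47817 - 41553 = -89370$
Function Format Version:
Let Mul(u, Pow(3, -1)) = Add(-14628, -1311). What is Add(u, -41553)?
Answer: -89370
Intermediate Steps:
u = -47817 (u = Mul(3, Add(-14628, -1311)) = Mul(3, -15939) = -47817)
Add(u, -41553) = Add(-47817, -41553) = -89370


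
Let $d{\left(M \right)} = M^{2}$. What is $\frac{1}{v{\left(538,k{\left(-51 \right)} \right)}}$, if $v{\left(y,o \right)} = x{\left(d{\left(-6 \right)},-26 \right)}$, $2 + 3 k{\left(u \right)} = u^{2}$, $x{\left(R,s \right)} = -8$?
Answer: $- \frac{1}{8} \approx -0.125$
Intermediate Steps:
$k{\left(u \right)} = - \frac{2}{3} + \frac{u^{2}}{3}$
$v{\left(y,o \right)} = -8$
$\frac{1}{v{\left(538,k{\left(-51 \right)} \right)}} = \frac{1}{-8} = - \frac{1}{8}$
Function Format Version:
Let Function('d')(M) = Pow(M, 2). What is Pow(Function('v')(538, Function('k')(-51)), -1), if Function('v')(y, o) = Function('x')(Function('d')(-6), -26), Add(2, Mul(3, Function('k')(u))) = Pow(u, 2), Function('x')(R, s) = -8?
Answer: Rational(-1, 8) ≈ -0.12500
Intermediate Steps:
Function('k')(u) = Add(Rational(-2, 3), Mul(Rational(1, 3), Pow(u, 2)))
Function('v')(y, o) = -8
Pow(Function('v')(538, Function('k')(-51)), -1) = Pow(-8, -1) = Rational(-1, 8)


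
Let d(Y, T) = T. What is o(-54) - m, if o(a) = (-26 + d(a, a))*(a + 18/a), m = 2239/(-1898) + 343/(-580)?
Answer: 7180401251/1651260 ≈ 4348.4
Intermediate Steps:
m = -974817/550420 (m = 2239*(-1/1898) + 343*(-1/580) = -2239/1898 - 343/580 = -974817/550420 ≈ -1.7710)
o(a) = (-26 + a)*(a + 18/a)
o(-54) - m = (18 + (-54)² - 468/(-54) - 26*(-54)) - 1*(-974817/550420) = (18 + 2916 - 468*(-1/54) + 1404) + 974817/550420 = (18 + 2916 + 26/3 + 1404) + 974817/550420 = 13040/3 + 974817/550420 = 7180401251/1651260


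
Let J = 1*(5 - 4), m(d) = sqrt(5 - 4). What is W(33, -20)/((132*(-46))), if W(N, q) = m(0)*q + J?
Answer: 19/6072 ≈ 0.0031291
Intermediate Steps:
m(d) = 1 (m(d) = sqrt(1) = 1)
J = 1 (J = 1*1 = 1)
W(N, q) = 1 + q (W(N, q) = 1*q + 1 = q + 1 = 1 + q)
W(33, -20)/((132*(-46))) = (1 - 20)/((132*(-46))) = -19/(-6072) = -19*(-1/6072) = 19/6072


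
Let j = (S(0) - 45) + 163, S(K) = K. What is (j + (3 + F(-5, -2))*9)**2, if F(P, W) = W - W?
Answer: 21025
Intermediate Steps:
F(P, W) = 0
j = 118 (j = (0 - 45) + 163 = -45 + 163 = 118)
(j + (3 + F(-5, -2))*9)**2 = (118 + (3 + 0)*9)**2 = (118 + 3*9)**2 = (118 + 27)**2 = 145**2 = 21025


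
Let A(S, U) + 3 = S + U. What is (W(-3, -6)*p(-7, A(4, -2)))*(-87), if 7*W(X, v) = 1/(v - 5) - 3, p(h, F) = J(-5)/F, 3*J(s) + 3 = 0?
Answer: 2958/77 ≈ 38.416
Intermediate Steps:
J(s) = -1 (J(s) = -1 + (⅓)*0 = -1 + 0 = -1)
A(S, U) = -3 + S + U (A(S, U) = -3 + (S + U) = -3 + S + U)
p(h, F) = -1/F
W(X, v) = -3/7 + 1/(7*(-5 + v)) (W(X, v) = (1/(v - 5) - 3)/7 = (1/(-5 + v) - 3)/7 = (-3 + 1/(-5 + v))/7 = -3/7 + 1/(7*(-5 + v)))
(W(-3, -6)*p(-7, A(4, -2)))*(-87) = (((16 - 3*(-6))/(7*(-5 - 6)))*(-1/(-3 + 4 - 2)))*(-87) = (((⅐)*(16 + 18)/(-11))*(-1/(-1)))*(-87) = (((⅐)*(-1/11)*34)*(-1*(-1)))*(-87) = -34/77*1*(-87) = -34/77*(-87) = 2958/77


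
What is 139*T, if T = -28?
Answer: -3892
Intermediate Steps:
139*T = 139*(-28) = -3892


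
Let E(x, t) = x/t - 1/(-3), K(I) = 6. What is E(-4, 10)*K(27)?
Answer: -⅖ ≈ -0.40000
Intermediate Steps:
E(x, t) = ⅓ + x/t (E(x, t) = x/t - 1*(-⅓) = x/t + ⅓ = ⅓ + x/t)
E(-4, 10)*K(27) = ((-4 + (⅓)*10)/10)*6 = ((-4 + 10/3)/10)*6 = ((⅒)*(-⅔))*6 = -1/15*6 = -⅖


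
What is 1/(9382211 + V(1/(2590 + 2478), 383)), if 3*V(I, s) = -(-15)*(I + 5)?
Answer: 5068/47549172053 ≈ 1.0658e-7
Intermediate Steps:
V(I, s) = 25 + 5*I (V(I, s) = (-(-15)*(I + 5))/3 = (-(-15)*(5 + I))/3 = (-(-75 - 15*I))/3 = (75 + 15*I)/3 = 25 + 5*I)
1/(9382211 + V(1/(2590 + 2478), 383)) = 1/(9382211 + (25 + 5/(2590 + 2478))) = 1/(9382211 + (25 + 5/5068)) = 1/(9382211 + 126705/5068) = 1/(47549172053/5068) = 5068/47549172053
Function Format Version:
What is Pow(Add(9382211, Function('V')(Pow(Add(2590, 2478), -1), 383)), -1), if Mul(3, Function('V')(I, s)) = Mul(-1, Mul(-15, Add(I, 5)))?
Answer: Rational(5068, 47549172053) ≈ 1.0658e-7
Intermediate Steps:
Function('V')(I, s) = Add(25, Mul(5, I)) (Function('V')(I, s) = Mul(Rational(1, 3), Mul(-1, Mul(-15, Add(I, 5)))) = Mul(Rational(1, 3), Mul(-1, Mul(-15, Add(5, I)))) = Mul(Rational(1, 3), Mul(-1, Add(-75, Mul(-15, I)))) = Mul(Rational(1, 3), Add(75, Mul(15, I))) = Add(25, Mul(5, I)))
Pow(Add(9382211, Function('V')(Pow(Add(2590, 2478), -1), 383)), -1) = Pow(Add(9382211, Add(25, Mul(5, Pow(Add(2590, 2478), -1)))), -1) = Pow(Add(9382211, Add(25, Mul(5, Pow(5068, -1)))), -1) = Pow(Add(9382211, Add(25, Mul(5, Rational(1, 5068)))), -1) = Pow(Add(9382211, Add(25, Rational(5, 5068))), -1) = Pow(Add(9382211, Rational(126705, 5068)), -1) = Pow(Rational(47549172053, 5068), -1) = Rational(5068, 47549172053)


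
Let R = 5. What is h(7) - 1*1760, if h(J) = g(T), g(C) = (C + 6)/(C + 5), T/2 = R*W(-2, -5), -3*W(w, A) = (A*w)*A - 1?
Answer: -307824/175 ≈ -1759.0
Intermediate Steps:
W(w, A) = ⅓ - w*A²/3 (W(w, A) = -((A*w)*A - 1)/3 = -(w*A² - 1)/3 = -(-1 + w*A²)/3 = ⅓ - w*A²/3)
T = 170 (T = 2*(5*(⅓ - ⅓*(-2)*(-5)²)) = 2*(5*(⅓ - ⅓*(-2)*25)) = 2*(5*(⅓ + 50/3)) = 2*(5*17) = 2*85 = 170)
g(C) = (6 + C)/(5 + C)
h(J) = 176/175 (h(J) = (6 + 170)/(5 + 170) = 176/175)
h(7) - 1*1760 = 176/175 - 1*1760 = 176/175 - 1760 = -307824/175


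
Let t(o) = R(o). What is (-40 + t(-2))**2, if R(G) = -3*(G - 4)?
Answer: 484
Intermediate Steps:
R(G) = 12 - 3*G (R(G) = -3*(-4 + G) = 12 - 3*G)
t(o) = 12 - 3*o
(-40 + t(-2))**2 = (-40 + (12 - 3*(-2)))**2 = (-40 + (12 + 6))**2 = (-40 + 18)**2 = (-22)**2 = 484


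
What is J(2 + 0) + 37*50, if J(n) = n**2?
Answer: 1854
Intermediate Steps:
J(2 + 0) + 37*50 = (2 + 0)**2 + 37*50 = 2**2 + 1850 = 4 + 1850 = 1854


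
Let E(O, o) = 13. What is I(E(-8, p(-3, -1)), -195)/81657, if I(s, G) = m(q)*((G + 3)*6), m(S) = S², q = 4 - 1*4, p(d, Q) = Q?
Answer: 0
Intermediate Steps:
q = 0 (q = 4 - 4 = 0)
I(s, G) = 0 (I(s, G) = 0²*((G + 3)*6) = 0*((3 + G)*6) = 0*(18 + 6*G) = 0)
I(E(-8, p(-3, -1)), -195)/81657 = 0/81657 = 0*(1/81657) = 0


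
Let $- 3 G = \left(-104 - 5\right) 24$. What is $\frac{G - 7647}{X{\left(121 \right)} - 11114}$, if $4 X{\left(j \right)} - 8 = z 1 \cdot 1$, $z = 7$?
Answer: $\frac{27100}{44441} \approx 0.6098$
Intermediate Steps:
$X{\left(j \right)} = \frac{15}{4}$ ($X{\left(j \right)} = 2 + \frac{7 \cdot 1 \cdot 1}{4} = 2 + \frac{7 \cdot 1}{4} = 2 + \frac{1}{4} \cdot 7 = 2 + \frac{7}{4} = \frac{15}{4}$)
$G = 872$ ($G = - \frac{\left(-104 - 5\right) 24}{3} = - \frac{\left(-109\right) 24}{3} = \left(- \frac{1}{3}\right) \left(-2616\right) = 872$)
$\frac{G - 7647}{X{\left(121 \right)} - 11114} = \frac{872 - 7647}{\frac{15}{4} - 11114} = - \frac{6775}{- \frac{44441}{4}} = \left(-6775\right) \left(- \frac{4}{44441}\right) = \frac{27100}{44441}$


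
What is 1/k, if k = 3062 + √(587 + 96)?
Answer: 3062/9375161 - √683/9375161 ≈ 0.00032382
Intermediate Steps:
k = 3062 + √683 ≈ 3088.1
1/k = 1/(3062 + √683)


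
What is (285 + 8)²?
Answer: 85849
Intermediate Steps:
(285 + 8)² = 293² = 85849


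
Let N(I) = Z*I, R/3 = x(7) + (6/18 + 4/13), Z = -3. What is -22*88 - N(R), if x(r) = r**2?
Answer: -19360/13 ≈ -1489.2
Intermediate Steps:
R = 1936/13 (R = 3*(7**2 + (6/18 + 4/13)) = 3*(49 + (6*(1/18) + 4*(1/13))) = 3*(49 + (1/3 + 4/13)) = 3*(49 + 25/39) = 3*(1936/39) = 1936/13 ≈ 148.92)
N(I) = -3*I
-22*88 - N(R) = -22*88 - (-3)*1936/13 = -1936 - 1*(-5808/13) = -1936 + 5808/13 = -19360/13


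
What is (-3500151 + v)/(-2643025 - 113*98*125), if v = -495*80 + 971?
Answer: 101108/115065 ≈ 0.87870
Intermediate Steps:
v = -38629 (v = -39600 + 971 = -38629)
(-3500151 + v)/(-2643025 - 113*98*125) = (-3500151 - 38629)/(-2643025 - 113*98*125) = -3538780/(-2643025 - 11074*125) = -3538780/(-2643025 - 1384250) = -3538780/(-4027275) = -3538780*(-1/4027275) = 101108/115065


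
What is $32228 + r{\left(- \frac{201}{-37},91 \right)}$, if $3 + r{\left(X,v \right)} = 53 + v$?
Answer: $32369$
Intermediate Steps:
$r{\left(X,v \right)} = 50 + v$ ($r{\left(X,v \right)} = -3 + \left(53 + v\right) = 50 + v$)
$32228 + r{\left(- \frac{201}{-37},91 \right)} = 32228 + \left(50 + 91\right) = 32228 + 141 = 32369$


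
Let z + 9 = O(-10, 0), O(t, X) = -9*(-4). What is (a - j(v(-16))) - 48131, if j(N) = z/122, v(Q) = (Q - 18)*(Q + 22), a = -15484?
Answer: -7761057/122 ≈ -63615.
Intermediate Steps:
O(t, X) = 36
z = 27 (z = -9 + 36 = 27)
v(Q) = (-18 + Q)*(22 + Q)
j(N) = 27/122
(a - j(v(-16))) - 48131 = (-15484 - 1*27/122) - 48131 = (-15484 - 27/122) - 48131 = -1889075/122 - 48131 = -7761057/122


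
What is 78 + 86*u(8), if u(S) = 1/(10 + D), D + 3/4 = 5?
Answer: 4790/57 ≈ 84.035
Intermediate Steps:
D = 17/4 (D = -3/4 + 5 = 17/4 ≈ 4.2500)
u(S) = 4/57 (u(S) = 1/(10 + 17/4) = 1/(57/4) = 4/57)
78 + 86*u(8) = 78 + 86*(4/57) = 78 + 344/57 = 4790/57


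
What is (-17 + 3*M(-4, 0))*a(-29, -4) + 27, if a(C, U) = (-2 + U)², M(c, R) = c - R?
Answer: -1017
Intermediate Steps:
(-17 + 3*M(-4, 0))*a(-29, -4) + 27 = (-17 + 3*(-4 - 1*0))*(-2 - 4)² + 27 = (-17 + 3*(-4 + 0))*(-6)² + 27 = (-17 + 3*(-4))*36 + 27 = (-17 - 12)*36 + 27 = -29*36 + 27 = -1044 + 27 = -1017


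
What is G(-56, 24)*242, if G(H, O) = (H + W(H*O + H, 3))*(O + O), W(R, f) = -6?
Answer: -720192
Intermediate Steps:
G(H, O) = 2*O*(-6 + H) (G(H, O) = (H - 6)*(O + O) = (-6 + H)*(2*O) = 2*O*(-6 + H))
G(-56, 24)*242 = (2*24*(-6 - 56))*242 = (2*24*(-62))*242 = -2976*242 = -720192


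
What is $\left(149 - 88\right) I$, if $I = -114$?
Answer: $-6954$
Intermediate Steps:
$\left(149 - 88\right) I = \left(149 - 88\right) \left(-114\right) = 61 \left(-114\right) = -6954$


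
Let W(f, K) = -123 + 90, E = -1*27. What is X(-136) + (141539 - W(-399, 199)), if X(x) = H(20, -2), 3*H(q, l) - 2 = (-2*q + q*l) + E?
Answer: 141537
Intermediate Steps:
E = -27
H(q, l) = -25/3 - 2*q/3 + l*q/3 (H(q, l) = ⅔ + ((-2*q + q*l) - 27)/3 = ⅔ + ((-2*q + l*q) - 27)/3 = ⅔ + (-27 - 2*q + l*q)/3 = ⅔ + (-9 - 2*q/3 + l*q/3) = -25/3 - 2*q/3 + l*q/3)
W(f, K) = -33
X(x) = -35 (X(x) = -25/3 - ⅔*20 + (⅓)*(-2)*20 = -25/3 - 40/3 - 40/3 = -35)
X(-136) + (141539 - W(-399, 199)) = -35 + (141539 - 1*(-33)) = -35 + (141539 + 33) = -35 + 141572 = 141537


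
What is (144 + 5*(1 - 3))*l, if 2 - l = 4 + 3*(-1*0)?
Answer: -268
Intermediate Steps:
l = -2 (l = 2 - (4 + 3*(-1*0)) = 2 - (4 + 3*0) = 2 - (4 + 0) = 2 - 1*4 = 2 - 4 = -2)
(144 + 5*(1 - 3))*l = (144 + 5*(1 - 3))*(-2) = (144 + 5*(-2))*(-2) = (144 - 10)*(-2) = 134*(-2) = -268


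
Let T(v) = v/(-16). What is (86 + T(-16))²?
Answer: 7569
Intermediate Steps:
T(v) = -v/16 (T(v) = v*(-1/16) = -v/16)
(86 + T(-16))² = (86 - 1/16*(-16))² = (86 + 1)² = 87² = 7569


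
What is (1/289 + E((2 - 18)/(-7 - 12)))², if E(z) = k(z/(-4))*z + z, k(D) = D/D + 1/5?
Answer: 2596819681/753777025 ≈ 3.4451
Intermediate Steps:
k(D) = 6/5 (k(D) = 1 + 1*(⅕) = 1 + ⅕ = 6/5)
E(z) = 11*z/5 (E(z) = 6*z/5 + z = 11*z/5)
(1/289 + E((2 - 18)/(-7 - 12)))² = (1/289 + 11*((2 - 18)/(-7 - 12))/5)² = (1/289 + 11*(-16/(-19))/5)² = (1/289 + 11*(-16*(-1/19))/5)² = (1/289 + (11/5)*(16/19))² = (1/289 + 176/95)² = (50959/27455)² = 2596819681/753777025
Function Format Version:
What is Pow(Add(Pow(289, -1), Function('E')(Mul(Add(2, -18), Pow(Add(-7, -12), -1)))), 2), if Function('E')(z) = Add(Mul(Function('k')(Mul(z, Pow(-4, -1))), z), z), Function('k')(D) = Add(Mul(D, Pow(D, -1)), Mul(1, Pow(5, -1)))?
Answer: Rational(2596819681, 753777025) ≈ 3.4451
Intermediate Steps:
Function('k')(D) = Rational(6, 5) (Function('k')(D) = Add(1, Mul(1, Rational(1, 5))) = Add(1, Rational(1, 5)) = Rational(6, 5))
Function('E')(z) = Mul(Rational(11, 5), z) (Function('E')(z) = Add(Mul(Rational(6, 5), z), z) = Mul(Rational(11, 5), z))
Pow(Add(Pow(289, -1), Function('E')(Mul(Add(2, -18), Pow(Add(-7, -12), -1)))), 2) = Pow(Add(Pow(289, -1), Mul(Rational(11, 5), Mul(Add(2, -18), Pow(Add(-7, -12), -1)))), 2) = Pow(Add(Rational(1, 289), Mul(Rational(11, 5), Mul(-16, Pow(-19, -1)))), 2) = Pow(Add(Rational(1, 289), Mul(Rational(11, 5), Mul(-16, Rational(-1, 19)))), 2) = Pow(Add(Rational(1, 289), Mul(Rational(11, 5), Rational(16, 19))), 2) = Pow(Add(Rational(1, 289), Rational(176, 95)), 2) = Pow(Rational(50959, 27455), 2) = Rational(2596819681, 753777025)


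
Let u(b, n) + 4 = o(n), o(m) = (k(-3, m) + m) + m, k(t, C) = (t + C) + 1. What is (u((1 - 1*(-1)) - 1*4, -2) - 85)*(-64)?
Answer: 6208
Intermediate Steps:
k(t, C) = 1 + C + t (k(t, C) = (C + t) + 1 = 1 + C + t)
o(m) = -2 + 3*m (o(m) = ((1 + m - 3) + m) + m = ((-2 + m) + m) + m = (-2 + 2*m) + m = -2 + 3*m)
u(b, n) = -6 + 3*n (u(b, n) = -4 + (-2 + 3*n) = -6 + 3*n)
(u((1 - 1*(-1)) - 1*4, -2) - 85)*(-64) = ((-6 + 3*(-2)) - 85)*(-64) = ((-6 - 6) - 85)*(-64) = (-12 - 85)*(-64) = -97*(-64) = 6208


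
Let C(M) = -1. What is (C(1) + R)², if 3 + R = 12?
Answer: 64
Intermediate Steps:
R = 9 (R = -3 + 12 = 9)
(C(1) + R)² = (-1 + 9)² = 8² = 64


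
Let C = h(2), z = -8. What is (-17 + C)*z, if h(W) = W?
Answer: 120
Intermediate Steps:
C = 2
(-17 + C)*z = (-17 + 2)*(-8) = -15*(-8) = 120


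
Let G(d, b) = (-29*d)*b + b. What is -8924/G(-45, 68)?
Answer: -2231/22202 ≈ -0.10049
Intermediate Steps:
G(d, b) = b - 29*b*d (G(d, b) = -29*b*d + b = b - 29*b*d)
-8924/G(-45, 68) = -8924*1/(68*(1 - 29*(-45))) = -8924*1/(68*(1 + 1305)) = -8924/(68*1306) = -8924/88808 = -8924*1/88808 = -2231/22202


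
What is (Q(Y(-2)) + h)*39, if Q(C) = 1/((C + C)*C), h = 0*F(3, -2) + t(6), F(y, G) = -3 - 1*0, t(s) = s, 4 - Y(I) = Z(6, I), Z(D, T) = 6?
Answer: 1911/8 ≈ 238.88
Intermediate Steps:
Y(I) = -2 (Y(I) = 4 - 1*6 = 4 - 6 = -2)
F(y, G) = -3 (F(y, G) = -3 + 0 = -3)
h = 6 (h = 0*(-3) + 6 = 0 + 6 = 6)
Q(C) = 1/(2*C²) (Q(C) = 1/(((2*C))*C) = (1/(2*C))/C = 1/(2*C²))
(Q(Y(-2)) + h)*39 = ((½)/(-2)² + 6)*39 = ((½)*(¼) + 6)*39 = (⅛ + 6)*39 = (49/8)*39 = 1911/8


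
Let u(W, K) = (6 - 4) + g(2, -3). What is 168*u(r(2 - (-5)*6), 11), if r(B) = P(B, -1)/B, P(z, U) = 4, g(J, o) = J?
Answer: 672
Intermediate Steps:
r(B) = 4/B
u(W, K) = 4 (u(W, K) = (6 - 4) + 2 = 2 + 2 = 4)
168*u(r(2 - (-5)*6), 11) = 168*4 = 672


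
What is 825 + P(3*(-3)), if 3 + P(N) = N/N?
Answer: 823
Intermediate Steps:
P(N) = -2 (P(N) = -3 + N/N = -3 + 1 = -2)
825 + P(3*(-3)) = 825 - 2 = 823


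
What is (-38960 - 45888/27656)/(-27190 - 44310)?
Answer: 33672614/61793875 ≈ 0.54492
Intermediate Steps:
(-38960 - 45888/27656)/(-27190 - 44310) = (-38960 - 45888*1/27656)/(-71500) = (-38960 - 5736/3457)*(-1/71500) = -134690456/3457*(-1/71500) = 33672614/61793875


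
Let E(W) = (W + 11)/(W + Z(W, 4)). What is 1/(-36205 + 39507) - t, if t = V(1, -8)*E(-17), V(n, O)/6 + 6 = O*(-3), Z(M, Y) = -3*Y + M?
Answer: -1069825/75946 ≈ -14.087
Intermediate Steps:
Z(M, Y) = M - 3*Y
V(n, O) = -36 - 18*O (V(n, O) = -36 + 6*(O*(-3)) = -36 + 6*(-3*O) = -36 - 18*O)
E(W) = (11 + W)/(-12 + 2*W) (E(W) = (W + 11)/(W + (W - 3*4)) = (11 + W)/(W + (W - 12)) = (11 + W)/(W + (-12 + W)) = (11 + W)/(-12 + 2*W))
t = 324/23 (t = (-36 - 18*(-8))*((11 - 17)/(2*(-6 - 17))) = (-36 + 144)*((½)*(-6)/(-23)) = 108*((½)*(-1/23)*(-6)) = 108*(3/23) = 324/23 ≈ 14.087)
1/(-36205 + 39507) - t = 1/(-36205 + 39507) - 1*324/23 = 1/3302 - 324/23 = -1069825/75946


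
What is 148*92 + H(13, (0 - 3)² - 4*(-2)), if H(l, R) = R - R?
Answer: 13616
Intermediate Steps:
H(l, R) = 0
148*92 + H(13, (0 - 3)² - 4*(-2)) = 148*92 + 0 = 13616 + 0 = 13616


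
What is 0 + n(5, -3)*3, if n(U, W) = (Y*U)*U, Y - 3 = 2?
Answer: 375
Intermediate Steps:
Y = 5 (Y = 3 + 2 = 5)
n(U, W) = 5*U² (n(U, W) = (5*U)*U = 5*U²)
0 + n(5, -3)*3 = 0 + (5*5²)*3 = 0 + (5*25)*3 = 0 + 125*3 = 0 + 375 = 375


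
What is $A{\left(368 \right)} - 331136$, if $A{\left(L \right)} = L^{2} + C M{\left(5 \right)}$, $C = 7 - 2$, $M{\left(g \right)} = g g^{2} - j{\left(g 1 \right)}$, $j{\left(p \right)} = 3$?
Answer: $-195102$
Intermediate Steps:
$M{\left(g \right)} = -3 + g^{3}$ ($M{\left(g \right)} = g g^{2} - 3 = g^{3} - 3 = -3 + g^{3}$)
$C = 5$
$A{\left(L \right)} = 610 + L^{2}$ ($A{\left(L \right)} = L^{2} + 5 \left(-3 + 5^{3}\right) = L^{2} + 5 \left(-3 + 125\right) = L^{2} + 5 \cdot 122 = L^{2} + 610 = 610 + L^{2}$)
$A{\left(368 \right)} - 331136 = \left(610 + 368^{2}\right) - 331136 = \left(610 + 135424\right) - 331136 = 136034 - 331136 = -195102$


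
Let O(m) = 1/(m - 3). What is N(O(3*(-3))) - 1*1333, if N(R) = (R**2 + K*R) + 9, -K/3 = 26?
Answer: -189719/144 ≈ -1317.5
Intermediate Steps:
K = -78 (K = -3*26 = -78)
O(m) = 1/(-3 + m)
N(R) = 9 + R**2 - 78*R (N(R) = (R**2 - 78*R) + 9 = 9 + R**2 - 78*R)
N(O(3*(-3))) - 1*1333 = (9 + (1/(-3 + 3*(-3)))**2 - 78/(-3 + 3*(-3))) - 1*1333 = (9 + (1/(-3 - 9))**2 - 78/(-3 - 9)) - 1333 = (9 + (1/(-12))**2 - 78/(-12)) - 1333 = (9 + (-1/12)**2 - 78*(-1/12)) - 1333 = (9 + 1/144 + 13/2) - 1333 = 2233/144 - 1333 = -189719/144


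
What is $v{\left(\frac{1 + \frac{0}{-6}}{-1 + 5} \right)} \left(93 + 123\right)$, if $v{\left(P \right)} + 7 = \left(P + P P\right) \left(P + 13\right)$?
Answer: $- \frac{4941}{8} \approx -617.63$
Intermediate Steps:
$v{\left(P \right)} = -7 + \left(13 + P\right) \left(P + P^{2}\right)$ ($v{\left(P \right)} = -7 + \left(P + P P\right) \left(P + 13\right) = -7 + \left(P + P^{2}\right) \left(13 + P\right) = -7 + \left(13 + P\right) \left(P + P^{2}\right)$)
$v{\left(\frac{1 + \frac{0}{-6}}{-1 + 5} \right)} \left(93 + 123\right) = \left(-7 + \left(\frac{1 + \frac{0}{-6}}{-1 + 5}\right)^{3} + 13 \frac{1 + \frac{0}{-6}}{-1 + 5} + 14 \left(\frac{1 + \frac{0}{-6}}{-1 + 5}\right)^{2}\right) \left(93 + 123\right) = \left(-7 + \left(\frac{1 + 0 \left(- \frac{1}{6}\right)}{4}\right)^{3} + 13 \frac{1 + 0 \left(- \frac{1}{6}\right)}{4} + 14 \left(\frac{1 + 0 \left(- \frac{1}{6}\right)}{4}\right)^{2}\right) 216 = \left(-7 + \left(\left(1 + 0\right) \frac{1}{4}\right)^{3} + 13 \left(1 + 0\right) \frac{1}{4} + 14 \left(\left(1 + 0\right) \frac{1}{4}\right)^{2}\right) 216 = \left(-7 + \left(1 \cdot \frac{1}{4}\right)^{3} + 13 \cdot 1 \cdot \frac{1}{4} + 14 \left(1 \cdot \frac{1}{4}\right)^{2}\right) 216 = \left(-7 + \left(\frac{1}{4}\right)^{3} + 13 \cdot \frac{1}{4} + \frac{14}{16}\right) 216 = \left(-7 + \frac{1}{64} + \frac{13}{4} + 14 \cdot \frac{1}{16}\right) 216 = \left(-7 + \frac{1}{64} + \frac{13}{4} + \frac{7}{8}\right) 216 = \left(- \frac{183}{64}\right) 216 = - \frac{4941}{8}$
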